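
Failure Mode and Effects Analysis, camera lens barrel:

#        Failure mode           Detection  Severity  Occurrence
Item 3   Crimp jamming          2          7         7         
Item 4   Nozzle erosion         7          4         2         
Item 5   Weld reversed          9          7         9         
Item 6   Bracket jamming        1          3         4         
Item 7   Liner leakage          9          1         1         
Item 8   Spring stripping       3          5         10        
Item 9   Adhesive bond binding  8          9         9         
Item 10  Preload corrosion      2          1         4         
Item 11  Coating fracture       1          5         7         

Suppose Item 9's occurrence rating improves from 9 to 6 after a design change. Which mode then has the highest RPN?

RPN = Severity × Occurrence × Detection:
  Item 3: 7 × 7 × 2 = 98
  Item 4: 4 × 2 × 7 = 56
  Item 5: 7 × 9 × 9 = 567
  Item 6: 3 × 4 × 1 = 12
  Item 7: 1 × 1 × 9 = 9
  Item 8: 5 × 10 × 3 = 150
  Item 9: 9 × 9 × 8 = 648
  Item 10: 1 × 4 × 2 = 8
  Item 11: 5 × 7 × 1 = 35
After action: Item 9 → 9 × 6 × 8 = 432.
Revised RPNs: Item 5=567, Item 9=432, Item 8=150, Item 3=98, Item 4=56, Item 11=35, Item 6=12, Item 7=9, Item 10=8.
Highest is now Item 5 (567).

Item 5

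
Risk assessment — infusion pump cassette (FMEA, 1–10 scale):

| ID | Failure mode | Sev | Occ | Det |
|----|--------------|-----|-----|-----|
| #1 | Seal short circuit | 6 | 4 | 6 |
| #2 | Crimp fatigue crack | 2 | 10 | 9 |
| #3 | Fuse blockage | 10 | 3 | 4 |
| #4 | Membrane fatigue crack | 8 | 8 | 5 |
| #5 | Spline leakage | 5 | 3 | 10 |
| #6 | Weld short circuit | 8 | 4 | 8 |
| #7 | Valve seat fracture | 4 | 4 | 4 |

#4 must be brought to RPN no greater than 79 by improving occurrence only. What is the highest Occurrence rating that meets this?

1

#4: S=8, O=8, D=5 → current RPN = 320.
Fixed product = 40. Need 40 × O ≤ 79, so O ≤ 79/40 = 1.98.
Maximum integer Occurrence rating = 1 (gives RPN 40; O=2 would give 80 > 79).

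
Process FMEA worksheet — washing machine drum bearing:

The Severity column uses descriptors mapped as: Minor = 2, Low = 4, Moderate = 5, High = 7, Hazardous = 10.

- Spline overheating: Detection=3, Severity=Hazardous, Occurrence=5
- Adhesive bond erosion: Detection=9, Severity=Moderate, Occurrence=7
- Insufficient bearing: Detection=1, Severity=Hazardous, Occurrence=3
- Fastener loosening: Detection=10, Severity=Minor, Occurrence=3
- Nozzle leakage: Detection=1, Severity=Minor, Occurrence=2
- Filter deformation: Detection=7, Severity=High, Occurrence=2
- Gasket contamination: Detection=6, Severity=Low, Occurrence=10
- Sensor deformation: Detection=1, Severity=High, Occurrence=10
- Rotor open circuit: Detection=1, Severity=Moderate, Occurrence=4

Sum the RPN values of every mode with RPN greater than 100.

RPN = Severity × Occurrence × Detection:
  Spline overheating: 10 × 5 × 3 = 150
  Adhesive bond erosion: 5 × 7 × 9 = 315
  Insufficient bearing: 10 × 3 × 1 = 30
  Fastener loosening: 2 × 3 × 10 = 60
  Nozzle leakage: 2 × 2 × 1 = 4
  Filter deformation: 7 × 2 × 7 = 98
  Gasket contamination: 4 × 10 × 6 = 240
  Sensor deformation: 7 × 10 × 1 = 70
  Rotor open circuit: 5 × 4 × 1 = 20
RPN > 100: Spline overheating (150), Adhesive bond erosion (315), Gasket contamination (240).
Sum: 150 + 315 + 240 = 705.

705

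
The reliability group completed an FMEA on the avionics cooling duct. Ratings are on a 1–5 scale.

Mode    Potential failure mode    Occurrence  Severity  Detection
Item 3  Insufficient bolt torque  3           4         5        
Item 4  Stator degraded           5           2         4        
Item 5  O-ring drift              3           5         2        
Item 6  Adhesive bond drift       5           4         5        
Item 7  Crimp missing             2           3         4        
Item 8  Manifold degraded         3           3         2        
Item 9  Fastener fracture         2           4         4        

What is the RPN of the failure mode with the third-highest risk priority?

40

RPN = Severity × Occurrence × Detection:
  Item 3: 4 × 3 × 5 = 60
  Item 4: 2 × 5 × 4 = 40
  Item 5: 5 × 3 × 2 = 30
  Item 6: 4 × 5 × 5 = 100
  Item 7: 3 × 2 × 4 = 24
  Item 8: 3 × 3 × 2 = 18
  Item 9: 4 × 2 × 4 = 32
Sorted descending: 100, 60, 40, 32, 30, 24, 18.
The third-highest RPN is 40 (Item 4).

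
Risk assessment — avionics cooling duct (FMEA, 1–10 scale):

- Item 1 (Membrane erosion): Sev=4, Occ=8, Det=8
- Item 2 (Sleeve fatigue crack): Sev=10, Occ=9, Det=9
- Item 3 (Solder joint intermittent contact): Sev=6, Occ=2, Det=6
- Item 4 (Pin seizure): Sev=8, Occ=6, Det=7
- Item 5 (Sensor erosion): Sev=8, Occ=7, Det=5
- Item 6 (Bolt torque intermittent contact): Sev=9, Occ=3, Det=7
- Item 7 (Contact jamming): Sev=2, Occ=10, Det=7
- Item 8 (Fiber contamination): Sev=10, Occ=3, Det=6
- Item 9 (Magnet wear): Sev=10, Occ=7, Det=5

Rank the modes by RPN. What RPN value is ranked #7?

180

RPN = Severity × Occurrence × Detection:
  Item 1: 4 × 8 × 8 = 256
  Item 2: 10 × 9 × 9 = 810
  Item 3: 6 × 2 × 6 = 72
  Item 4: 8 × 6 × 7 = 336
  Item 5: 8 × 7 × 5 = 280
  Item 6: 9 × 3 × 7 = 189
  Item 7: 2 × 10 × 7 = 140
  Item 8: 10 × 3 × 6 = 180
  Item 9: 10 × 7 × 5 = 350
Sorted descending: 810, 350, 336, 280, 256, 189, 180, 140, 72.
The seventh-highest RPN is 180 (Item 8).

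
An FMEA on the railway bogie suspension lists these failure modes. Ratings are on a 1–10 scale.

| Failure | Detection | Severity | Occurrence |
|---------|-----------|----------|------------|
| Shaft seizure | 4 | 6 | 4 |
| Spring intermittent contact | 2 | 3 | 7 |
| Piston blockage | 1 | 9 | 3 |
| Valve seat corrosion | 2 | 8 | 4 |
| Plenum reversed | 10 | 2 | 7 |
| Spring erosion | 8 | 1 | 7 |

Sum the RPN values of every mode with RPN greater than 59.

300

RPN = Severity × Occurrence × Detection:
  Shaft seizure: 6 × 4 × 4 = 96
  Spring intermittent contact: 3 × 7 × 2 = 42
  Piston blockage: 9 × 3 × 1 = 27
  Valve seat corrosion: 8 × 4 × 2 = 64
  Plenum reversed: 2 × 7 × 10 = 140
  Spring erosion: 1 × 7 × 8 = 56
RPN > 59: Shaft seizure (96), Valve seat corrosion (64), Plenum reversed (140).
Sum: 96 + 64 + 140 = 300.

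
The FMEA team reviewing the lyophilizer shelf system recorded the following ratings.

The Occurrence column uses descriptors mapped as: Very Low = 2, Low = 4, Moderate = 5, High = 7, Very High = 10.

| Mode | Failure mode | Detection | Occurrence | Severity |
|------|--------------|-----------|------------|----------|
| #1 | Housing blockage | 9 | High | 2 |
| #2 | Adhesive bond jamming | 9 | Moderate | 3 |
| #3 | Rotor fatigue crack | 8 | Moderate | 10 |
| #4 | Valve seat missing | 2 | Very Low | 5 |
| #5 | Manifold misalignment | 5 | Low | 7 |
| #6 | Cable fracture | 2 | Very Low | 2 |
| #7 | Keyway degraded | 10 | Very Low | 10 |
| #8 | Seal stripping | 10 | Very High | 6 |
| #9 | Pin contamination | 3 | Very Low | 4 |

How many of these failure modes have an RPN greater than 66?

6

RPN = Severity × Occurrence × Detection:
  #1: 2 × 7 × 9 = 126
  #2: 3 × 5 × 9 = 135
  #3: 10 × 5 × 8 = 400
  #4: 5 × 2 × 2 = 20
  #5: 7 × 4 × 5 = 140
  #6: 2 × 2 × 2 = 8
  #7: 10 × 2 × 10 = 200
  #8: 6 × 10 × 10 = 600
  #9: 4 × 2 × 3 = 24
Modes with RPN > 66: #1 (126), #2 (135), #3 (400), #5 (140), #7 (200), #8 (600) → 6.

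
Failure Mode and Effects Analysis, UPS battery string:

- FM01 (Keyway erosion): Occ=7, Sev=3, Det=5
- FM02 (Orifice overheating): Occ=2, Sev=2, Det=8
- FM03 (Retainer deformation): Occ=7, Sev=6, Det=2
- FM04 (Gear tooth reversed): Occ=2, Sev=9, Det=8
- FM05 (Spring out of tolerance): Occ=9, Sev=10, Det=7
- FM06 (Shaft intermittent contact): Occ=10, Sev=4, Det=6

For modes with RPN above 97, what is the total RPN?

RPN = Severity × Occurrence × Detection:
  FM01: 3 × 7 × 5 = 105
  FM02: 2 × 2 × 8 = 32
  FM03: 6 × 7 × 2 = 84
  FM04: 9 × 2 × 8 = 144
  FM05: 10 × 9 × 7 = 630
  FM06: 4 × 10 × 6 = 240
RPN > 97: FM01 (105), FM04 (144), FM05 (630), FM06 (240).
Sum: 105 + 144 + 630 + 240 = 1119.

1119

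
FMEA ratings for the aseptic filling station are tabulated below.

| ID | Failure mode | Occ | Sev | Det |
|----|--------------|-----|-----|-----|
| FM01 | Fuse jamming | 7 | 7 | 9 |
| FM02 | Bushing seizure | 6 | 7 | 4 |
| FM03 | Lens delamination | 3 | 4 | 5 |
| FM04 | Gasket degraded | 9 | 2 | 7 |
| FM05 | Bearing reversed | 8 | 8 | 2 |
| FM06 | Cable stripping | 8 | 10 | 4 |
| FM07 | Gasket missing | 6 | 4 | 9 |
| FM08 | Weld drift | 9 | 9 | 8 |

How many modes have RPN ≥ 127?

6

RPN = Severity × Occurrence × Detection:
  FM01: 7 × 7 × 9 = 441
  FM02: 7 × 6 × 4 = 168
  FM03: 4 × 3 × 5 = 60
  FM04: 2 × 9 × 7 = 126
  FM05: 8 × 8 × 2 = 128
  FM06: 10 × 8 × 4 = 320
  FM07: 4 × 6 × 9 = 216
  FM08: 9 × 9 × 8 = 648
Modes with RPN ≥ 127: FM01 (441), FM02 (168), FM05 (128), FM06 (320), FM07 (216), FM08 (648) → 6.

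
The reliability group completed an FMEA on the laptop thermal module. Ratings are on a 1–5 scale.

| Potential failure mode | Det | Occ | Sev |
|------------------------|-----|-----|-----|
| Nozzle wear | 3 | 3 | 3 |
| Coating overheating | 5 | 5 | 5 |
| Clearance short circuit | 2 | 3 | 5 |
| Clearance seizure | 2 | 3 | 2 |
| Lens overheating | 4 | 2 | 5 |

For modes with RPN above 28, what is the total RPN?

195

RPN = Severity × Occurrence × Detection:
  Nozzle wear: 3 × 3 × 3 = 27
  Coating overheating: 5 × 5 × 5 = 125
  Clearance short circuit: 5 × 3 × 2 = 30
  Clearance seizure: 2 × 3 × 2 = 12
  Lens overheating: 5 × 2 × 4 = 40
RPN > 28: Coating overheating (125), Clearance short circuit (30), Lens overheating (40).
Sum: 125 + 30 + 40 = 195.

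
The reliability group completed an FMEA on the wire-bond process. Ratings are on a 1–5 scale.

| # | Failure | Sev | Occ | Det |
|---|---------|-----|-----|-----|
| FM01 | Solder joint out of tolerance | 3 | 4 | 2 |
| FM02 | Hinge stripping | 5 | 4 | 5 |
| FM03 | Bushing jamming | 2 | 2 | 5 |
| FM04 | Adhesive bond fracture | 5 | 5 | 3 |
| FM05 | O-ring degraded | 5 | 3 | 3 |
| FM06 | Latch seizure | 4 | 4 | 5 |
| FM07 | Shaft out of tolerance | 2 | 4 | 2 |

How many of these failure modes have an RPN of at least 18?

6

RPN = Severity × Occurrence × Detection:
  FM01: 3 × 4 × 2 = 24
  FM02: 5 × 4 × 5 = 100
  FM03: 2 × 2 × 5 = 20
  FM04: 5 × 5 × 3 = 75
  FM05: 5 × 3 × 3 = 45
  FM06: 4 × 4 × 5 = 80
  FM07: 2 × 4 × 2 = 16
Modes with RPN ≥ 18: FM01 (24), FM02 (100), FM03 (20), FM04 (75), FM05 (45), FM06 (80) → 6.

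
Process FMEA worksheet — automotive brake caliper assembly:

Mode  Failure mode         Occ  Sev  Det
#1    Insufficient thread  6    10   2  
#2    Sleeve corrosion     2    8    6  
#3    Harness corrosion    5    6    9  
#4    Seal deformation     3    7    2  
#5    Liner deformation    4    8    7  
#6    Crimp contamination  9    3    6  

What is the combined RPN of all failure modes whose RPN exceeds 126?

656

RPN = Severity × Occurrence × Detection:
  #1: 10 × 6 × 2 = 120
  #2: 8 × 2 × 6 = 96
  #3: 6 × 5 × 9 = 270
  #4: 7 × 3 × 2 = 42
  #5: 8 × 4 × 7 = 224
  #6: 3 × 9 × 6 = 162
RPN > 126: #3 (270), #5 (224), #6 (162).
Sum: 270 + 224 + 162 = 656.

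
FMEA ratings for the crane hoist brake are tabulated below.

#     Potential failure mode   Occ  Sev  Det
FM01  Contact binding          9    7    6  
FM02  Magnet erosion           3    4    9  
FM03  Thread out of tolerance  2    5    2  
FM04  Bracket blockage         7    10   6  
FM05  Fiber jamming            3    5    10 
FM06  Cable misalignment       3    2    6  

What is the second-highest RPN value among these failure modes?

378

RPN = Severity × Occurrence × Detection:
  FM01: 7 × 9 × 6 = 378
  FM02: 4 × 3 × 9 = 108
  FM03: 5 × 2 × 2 = 20
  FM04: 10 × 7 × 6 = 420
  FM05: 5 × 3 × 10 = 150
  FM06: 2 × 3 × 6 = 36
Sorted descending: 420, 378, 150, 108, 36, 20.
The second-highest RPN is 378 (FM01).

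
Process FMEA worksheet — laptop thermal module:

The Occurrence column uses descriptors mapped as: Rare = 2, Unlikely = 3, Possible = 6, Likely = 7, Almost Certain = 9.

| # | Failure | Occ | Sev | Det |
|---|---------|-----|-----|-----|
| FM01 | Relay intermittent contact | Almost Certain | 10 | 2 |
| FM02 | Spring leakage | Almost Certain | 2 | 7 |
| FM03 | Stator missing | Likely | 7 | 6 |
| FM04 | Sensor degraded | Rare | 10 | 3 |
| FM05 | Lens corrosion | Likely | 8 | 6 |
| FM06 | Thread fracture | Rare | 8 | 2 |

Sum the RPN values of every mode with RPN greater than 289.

630

RPN = Severity × Occurrence × Detection:
  FM01: 10 × 9 × 2 = 180
  FM02: 2 × 9 × 7 = 126
  FM03: 7 × 7 × 6 = 294
  FM04: 10 × 2 × 3 = 60
  FM05: 8 × 7 × 6 = 336
  FM06: 8 × 2 × 2 = 32
RPN > 289: FM03 (294), FM05 (336).
Sum: 294 + 336 = 630.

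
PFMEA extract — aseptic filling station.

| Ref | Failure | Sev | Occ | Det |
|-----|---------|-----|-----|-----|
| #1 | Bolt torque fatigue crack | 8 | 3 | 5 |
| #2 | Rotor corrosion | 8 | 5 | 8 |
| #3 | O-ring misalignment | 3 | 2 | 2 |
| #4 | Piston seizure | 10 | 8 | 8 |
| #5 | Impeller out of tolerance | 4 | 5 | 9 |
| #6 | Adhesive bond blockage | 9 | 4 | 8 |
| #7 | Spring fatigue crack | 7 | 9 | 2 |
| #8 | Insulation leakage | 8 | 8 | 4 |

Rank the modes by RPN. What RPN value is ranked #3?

288

RPN = Severity × Occurrence × Detection:
  #1: 8 × 3 × 5 = 120
  #2: 8 × 5 × 8 = 320
  #3: 3 × 2 × 2 = 12
  #4: 10 × 8 × 8 = 640
  #5: 4 × 5 × 9 = 180
  #6: 9 × 4 × 8 = 288
  #7: 7 × 9 × 2 = 126
  #8: 8 × 8 × 4 = 256
Sorted descending: 640, 320, 288, 256, 180, 126, 120, 12.
The third-highest RPN is 288 (#6).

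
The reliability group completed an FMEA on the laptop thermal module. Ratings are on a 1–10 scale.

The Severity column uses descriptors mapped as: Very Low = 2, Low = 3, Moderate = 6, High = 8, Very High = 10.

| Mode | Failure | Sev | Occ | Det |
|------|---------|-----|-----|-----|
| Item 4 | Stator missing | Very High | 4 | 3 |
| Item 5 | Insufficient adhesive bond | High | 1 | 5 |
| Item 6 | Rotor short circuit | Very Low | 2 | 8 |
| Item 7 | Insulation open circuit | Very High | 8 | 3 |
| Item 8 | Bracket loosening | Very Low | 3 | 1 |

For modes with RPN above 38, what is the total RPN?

400

RPN = Severity × Occurrence × Detection:
  Item 4: 10 × 4 × 3 = 120
  Item 5: 8 × 1 × 5 = 40
  Item 6: 2 × 2 × 8 = 32
  Item 7: 10 × 8 × 3 = 240
  Item 8: 2 × 3 × 1 = 6
RPN > 38: Item 4 (120), Item 5 (40), Item 7 (240).
Sum: 120 + 40 + 240 = 400.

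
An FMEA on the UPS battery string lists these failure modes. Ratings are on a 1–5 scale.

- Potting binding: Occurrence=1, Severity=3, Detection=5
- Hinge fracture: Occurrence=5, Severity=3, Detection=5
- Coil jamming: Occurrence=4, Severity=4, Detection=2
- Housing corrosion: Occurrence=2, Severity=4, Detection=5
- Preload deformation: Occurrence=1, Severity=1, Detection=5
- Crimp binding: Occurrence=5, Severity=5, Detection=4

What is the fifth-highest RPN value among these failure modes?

RPN = Severity × Occurrence × Detection:
  Potting binding: 3 × 1 × 5 = 15
  Hinge fracture: 3 × 5 × 5 = 75
  Coil jamming: 4 × 4 × 2 = 32
  Housing corrosion: 4 × 2 × 5 = 40
  Preload deformation: 1 × 1 × 5 = 5
  Crimp binding: 5 × 5 × 4 = 100
Sorted descending: 100, 75, 40, 32, 15, 5.
The fifth-highest RPN is 15 (Potting binding).

15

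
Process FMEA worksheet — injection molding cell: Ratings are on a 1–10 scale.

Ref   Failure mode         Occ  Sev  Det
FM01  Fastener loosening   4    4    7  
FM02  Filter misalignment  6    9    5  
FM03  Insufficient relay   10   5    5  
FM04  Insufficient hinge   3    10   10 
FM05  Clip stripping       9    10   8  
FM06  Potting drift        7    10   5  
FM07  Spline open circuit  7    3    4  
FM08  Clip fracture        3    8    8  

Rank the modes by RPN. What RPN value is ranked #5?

250

RPN = Severity × Occurrence × Detection:
  FM01: 4 × 4 × 7 = 112
  FM02: 9 × 6 × 5 = 270
  FM03: 5 × 10 × 5 = 250
  FM04: 10 × 3 × 10 = 300
  FM05: 10 × 9 × 8 = 720
  FM06: 10 × 7 × 5 = 350
  FM07: 3 × 7 × 4 = 84
  FM08: 8 × 3 × 8 = 192
Sorted descending: 720, 350, 300, 270, 250, 192, 112, 84.
The fifth-highest RPN is 250 (FM03).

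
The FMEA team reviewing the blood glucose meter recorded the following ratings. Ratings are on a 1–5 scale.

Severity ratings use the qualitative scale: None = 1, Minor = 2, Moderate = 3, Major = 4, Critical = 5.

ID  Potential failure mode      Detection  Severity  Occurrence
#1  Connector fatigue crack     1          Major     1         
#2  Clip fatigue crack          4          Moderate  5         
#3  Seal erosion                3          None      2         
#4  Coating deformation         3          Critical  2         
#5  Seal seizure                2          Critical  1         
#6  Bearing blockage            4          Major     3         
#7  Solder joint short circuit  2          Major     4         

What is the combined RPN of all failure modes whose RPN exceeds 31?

140

RPN = Severity × Occurrence × Detection:
  #1: 4 × 1 × 1 = 4
  #2: 3 × 5 × 4 = 60
  #3: 1 × 2 × 3 = 6
  #4: 5 × 2 × 3 = 30
  #5: 5 × 1 × 2 = 10
  #6: 4 × 3 × 4 = 48
  #7: 4 × 4 × 2 = 32
RPN > 31: #2 (60), #6 (48), #7 (32).
Sum: 60 + 48 + 32 = 140.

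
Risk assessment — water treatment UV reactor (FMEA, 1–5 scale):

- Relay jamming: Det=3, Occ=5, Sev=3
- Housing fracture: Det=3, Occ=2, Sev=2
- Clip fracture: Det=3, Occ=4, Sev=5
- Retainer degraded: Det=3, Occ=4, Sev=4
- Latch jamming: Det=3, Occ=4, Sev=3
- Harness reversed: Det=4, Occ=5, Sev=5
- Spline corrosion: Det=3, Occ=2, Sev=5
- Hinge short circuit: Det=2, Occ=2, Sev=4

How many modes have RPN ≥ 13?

RPN = Severity × Occurrence × Detection:
  Relay jamming: 3 × 5 × 3 = 45
  Housing fracture: 2 × 2 × 3 = 12
  Clip fracture: 5 × 4 × 3 = 60
  Retainer degraded: 4 × 4 × 3 = 48
  Latch jamming: 3 × 4 × 3 = 36
  Harness reversed: 5 × 5 × 4 = 100
  Spline corrosion: 5 × 2 × 3 = 30
  Hinge short circuit: 4 × 2 × 2 = 16
Modes with RPN ≥ 13: Relay jamming (45), Clip fracture (60), Retainer degraded (48), Latch jamming (36), Harness reversed (100), Spline corrosion (30), Hinge short circuit (16) → 7.

7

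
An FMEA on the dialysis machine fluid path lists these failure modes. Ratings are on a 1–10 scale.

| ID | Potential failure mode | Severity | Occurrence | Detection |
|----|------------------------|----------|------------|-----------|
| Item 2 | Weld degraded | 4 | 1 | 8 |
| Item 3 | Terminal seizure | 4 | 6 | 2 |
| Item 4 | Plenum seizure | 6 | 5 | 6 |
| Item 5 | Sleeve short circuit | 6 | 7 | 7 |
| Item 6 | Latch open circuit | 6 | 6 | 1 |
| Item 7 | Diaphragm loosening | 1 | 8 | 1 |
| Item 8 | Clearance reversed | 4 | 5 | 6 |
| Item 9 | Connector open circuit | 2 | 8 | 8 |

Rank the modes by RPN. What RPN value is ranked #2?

180

RPN = Severity × Occurrence × Detection:
  Item 2: 4 × 1 × 8 = 32
  Item 3: 4 × 6 × 2 = 48
  Item 4: 6 × 5 × 6 = 180
  Item 5: 6 × 7 × 7 = 294
  Item 6: 6 × 6 × 1 = 36
  Item 7: 1 × 8 × 1 = 8
  Item 8: 4 × 5 × 6 = 120
  Item 9: 2 × 8 × 8 = 128
Sorted descending: 294, 180, 128, 120, 48, 36, 32, 8.
The second-highest RPN is 180 (Item 4).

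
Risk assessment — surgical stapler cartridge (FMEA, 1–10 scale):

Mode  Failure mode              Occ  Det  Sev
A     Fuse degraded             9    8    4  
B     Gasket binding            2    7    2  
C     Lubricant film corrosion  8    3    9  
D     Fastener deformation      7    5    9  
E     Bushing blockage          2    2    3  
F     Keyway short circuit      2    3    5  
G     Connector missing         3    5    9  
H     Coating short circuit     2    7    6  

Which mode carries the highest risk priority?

RPN = Severity × Occurrence × Detection:
  A: 4 × 9 × 8 = 288
  B: 2 × 2 × 7 = 28
  C: 9 × 8 × 3 = 216
  D: 9 × 7 × 5 = 315
  E: 3 × 2 × 2 = 12
  F: 5 × 2 × 3 = 30
  G: 9 × 3 × 5 = 135
  H: 6 × 2 × 7 = 84
Highest RPN is 315 → D.

D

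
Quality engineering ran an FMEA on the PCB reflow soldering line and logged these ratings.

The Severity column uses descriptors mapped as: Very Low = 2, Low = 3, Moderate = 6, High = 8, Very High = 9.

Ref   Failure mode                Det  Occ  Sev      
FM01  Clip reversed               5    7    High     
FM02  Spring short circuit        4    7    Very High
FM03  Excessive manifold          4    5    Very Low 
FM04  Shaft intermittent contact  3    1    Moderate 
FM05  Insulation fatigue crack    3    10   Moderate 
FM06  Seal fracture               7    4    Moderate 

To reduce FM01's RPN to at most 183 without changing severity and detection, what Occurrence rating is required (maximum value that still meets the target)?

4

FM01: S=8, O=7, D=5 → current RPN = 280.
Fixed product = 40. Need 40 × O ≤ 183, so O ≤ 183/40 = 4.58.
Maximum integer Occurrence rating = 4 (gives RPN 160; O=5 would give 200 > 183).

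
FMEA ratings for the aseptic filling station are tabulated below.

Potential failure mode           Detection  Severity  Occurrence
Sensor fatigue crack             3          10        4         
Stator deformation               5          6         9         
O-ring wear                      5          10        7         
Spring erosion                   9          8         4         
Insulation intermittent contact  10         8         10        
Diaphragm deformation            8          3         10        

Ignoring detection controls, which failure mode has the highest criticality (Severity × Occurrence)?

Criticality = Severity × Occurrence:
  Sensor fatigue crack: 10 × 4 = 40
  Stator deformation: 6 × 9 = 54
  O-ring wear: 10 × 7 = 70
  Spring erosion: 8 × 4 = 32
  Insulation intermittent contact: 8 × 10 = 80
  Diaphragm deformation: 3 × 10 = 30
Highest criticality is 80 → Insulation intermittent contact.

Insulation intermittent contact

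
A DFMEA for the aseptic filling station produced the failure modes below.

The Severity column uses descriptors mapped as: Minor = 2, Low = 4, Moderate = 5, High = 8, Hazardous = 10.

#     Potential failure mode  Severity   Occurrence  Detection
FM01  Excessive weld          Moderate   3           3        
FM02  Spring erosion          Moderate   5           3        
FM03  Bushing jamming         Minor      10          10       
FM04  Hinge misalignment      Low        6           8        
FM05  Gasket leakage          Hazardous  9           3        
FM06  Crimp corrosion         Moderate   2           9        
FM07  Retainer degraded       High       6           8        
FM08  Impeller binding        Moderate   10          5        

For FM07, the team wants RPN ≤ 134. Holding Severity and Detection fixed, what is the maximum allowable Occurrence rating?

FM07: S=8, O=6, D=8 → current RPN = 384.
Fixed product = 64. Need 64 × O ≤ 134, so O ≤ 134/64 = 2.09.
Maximum integer Occurrence rating = 2 (gives RPN 128; O=3 would give 192 > 134).

2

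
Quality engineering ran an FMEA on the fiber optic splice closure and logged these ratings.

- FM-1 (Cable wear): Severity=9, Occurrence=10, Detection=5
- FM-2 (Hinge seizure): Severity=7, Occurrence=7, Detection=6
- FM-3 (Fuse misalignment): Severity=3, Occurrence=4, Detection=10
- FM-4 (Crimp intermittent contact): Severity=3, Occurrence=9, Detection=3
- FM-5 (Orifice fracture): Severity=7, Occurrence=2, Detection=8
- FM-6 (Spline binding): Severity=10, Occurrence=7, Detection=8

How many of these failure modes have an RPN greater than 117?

4

RPN = Severity × Occurrence × Detection:
  FM-1: 9 × 10 × 5 = 450
  FM-2: 7 × 7 × 6 = 294
  FM-3: 3 × 4 × 10 = 120
  FM-4: 3 × 9 × 3 = 81
  FM-5: 7 × 2 × 8 = 112
  FM-6: 10 × 7 × 8 = 560
Modes with RPN > 117: FM-1 (450), FM-2 (294), FM-3 (120), FM-6 (560) → 4.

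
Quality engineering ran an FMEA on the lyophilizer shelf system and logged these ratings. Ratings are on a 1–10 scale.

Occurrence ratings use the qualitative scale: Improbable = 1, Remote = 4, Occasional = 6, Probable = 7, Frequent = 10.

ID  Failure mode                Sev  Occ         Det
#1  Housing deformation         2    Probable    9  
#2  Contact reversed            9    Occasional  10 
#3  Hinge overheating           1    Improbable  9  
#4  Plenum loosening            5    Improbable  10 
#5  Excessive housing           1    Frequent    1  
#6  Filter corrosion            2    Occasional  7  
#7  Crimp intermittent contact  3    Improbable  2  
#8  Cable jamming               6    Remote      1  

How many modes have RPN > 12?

RPN = Severity × Occurrence × Detection:
  #1: 2 × 7 × 9 = 126
  #2: 9 × 6 × 10 = 540
  #3: 1 × 1 × 9 = 9
  #4: 5 × 1 × 10 = 50
  #5: 1 × 10 × 1 = 10
  #6: 2 × 6 × 7 = 84
  #7: 3 × 1 × 2 = 6
  #8: 6 × 4 × 1 = 24
Modes with RPN > 12: #1 (126), #2 (540), #4 (50), #6 (84), #8 (24) → 5.

5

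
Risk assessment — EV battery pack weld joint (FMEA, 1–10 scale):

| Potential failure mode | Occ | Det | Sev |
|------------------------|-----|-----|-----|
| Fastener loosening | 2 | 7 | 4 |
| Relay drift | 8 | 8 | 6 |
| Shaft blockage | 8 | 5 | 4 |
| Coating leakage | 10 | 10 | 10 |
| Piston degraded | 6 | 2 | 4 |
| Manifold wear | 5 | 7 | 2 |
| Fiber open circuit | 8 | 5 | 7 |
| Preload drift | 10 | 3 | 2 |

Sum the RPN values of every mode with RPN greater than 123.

1824

RPN = Severity × Occurrence × Detection:
  Fastener loosening: 4 × 2 × 7 = 56
  Relay drift: 6 × 8 × 8 = 384
  Shaft blockage: 4 × 8 × 5 = 160
  Coating leakage: 10 × 10 × 10 = 1000
  Piston degraded: 4 × 6 × 2 = 48
  Manifold wear: 2 × 5 × 7 = 70
  Fiber open circuit: 7 × 8 × 5 = 280
  Preload drift: 2 × 10 × 3 = 60
RPN > 123: Relay drift (384), Shaft blockage (160), Coating leakage (1000), Fiber open circuit (280).
Sum: 384 + 160 + 1000 + 280 = 1824.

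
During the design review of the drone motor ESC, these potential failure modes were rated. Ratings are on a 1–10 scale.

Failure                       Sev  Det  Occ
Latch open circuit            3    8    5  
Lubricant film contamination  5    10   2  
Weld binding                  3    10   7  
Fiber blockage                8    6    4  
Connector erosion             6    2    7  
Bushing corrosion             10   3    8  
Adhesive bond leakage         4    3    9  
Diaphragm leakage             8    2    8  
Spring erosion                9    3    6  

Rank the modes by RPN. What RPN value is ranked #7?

RPN = Severity × Occurrence × Detection:
  Latch open circuit: 3 × 5 × 8 = 120
  Lubricant film contamination: 5 × 2 × 10 = 100
  Weld binding: 3 × 7 × 10 = 210
  Fiber blockage: 8 × 4 × 6 = 192
  Connector erosion: 6 × 7 × 2 = 84
  Bushing corrosion: 10 × 8 × 3 = 240
  Adhesive bond leakage: 4 × 9 × 3 = 108
  Diaphragm leakage: 8 × 8 × 2 = 128
  Spring erosion: 9 × 6 × 3 = 162
Sorted descending: 240, 210, 192, 162, 128, 120, 108, 100, 84.
The seventh-highest RPN is 108 (Adhesive bond leakage).

108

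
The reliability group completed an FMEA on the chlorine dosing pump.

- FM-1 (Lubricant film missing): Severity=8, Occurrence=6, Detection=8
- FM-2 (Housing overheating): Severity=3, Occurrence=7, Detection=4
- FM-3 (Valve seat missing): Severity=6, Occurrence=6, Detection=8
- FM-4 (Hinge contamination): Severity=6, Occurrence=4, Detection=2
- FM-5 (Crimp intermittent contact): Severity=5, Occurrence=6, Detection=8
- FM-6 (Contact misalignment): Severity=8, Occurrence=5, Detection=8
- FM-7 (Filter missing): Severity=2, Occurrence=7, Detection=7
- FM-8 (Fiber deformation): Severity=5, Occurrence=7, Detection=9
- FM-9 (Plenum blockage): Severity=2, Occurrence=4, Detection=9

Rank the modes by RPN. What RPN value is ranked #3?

315

RPN = Severity × Occurrence × Detection:
  FM-1: 8 × 6 × 8 = 384
  FM-2: 3 × 7 × 4 = 84
  FM-3: 6 × 6 × 8 = 288
  FM-4: 6 × 4 × 2 = 48
  FM-5: 5 × 6 × 8 = 240
  FM-6: 8 × 5 × 8 = 320
  FM-7: 2 × 7 × 7 = 98
  FM-8: 5 × 7 × 9 = 315
  FM-9: 2 × 4 × 9 = 72
Sorted descending: 384, 320, 315, 288, 240, 98, 84, 72, 48.
The third-highest RPN is 315 (FM-8).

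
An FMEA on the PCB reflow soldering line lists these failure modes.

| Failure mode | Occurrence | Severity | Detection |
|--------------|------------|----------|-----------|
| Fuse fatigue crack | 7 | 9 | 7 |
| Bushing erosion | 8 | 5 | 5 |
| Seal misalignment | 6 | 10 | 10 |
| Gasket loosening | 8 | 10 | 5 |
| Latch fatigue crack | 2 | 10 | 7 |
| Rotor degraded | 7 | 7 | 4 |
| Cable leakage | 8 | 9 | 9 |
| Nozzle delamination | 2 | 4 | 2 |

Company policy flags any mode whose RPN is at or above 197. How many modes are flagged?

5

RPN = Severity × Occurrence × Detection:
  Fuse fatigue crack: 9 × 7 × 7 = 441
  Bushing erosion: 5 × 8 × 5 = 200
  Seal misalignment: 10 × 6 × 10 = 600
  Gasket loosening: 10 × 8 × 5 = 400
  Latch fatigue crack: 10 × 2 × 7 = 140
  Rotor degraded: 7 × 7 × 4 = 196
  Cable leakage: 9 × 8 × 9 = 648
  Nozzle delamination: 4 × 2 × 2 = 16
Modes with RPN ≥ 197: Fuse fatigue crack (441), Bushing erosion (200), Seal misalignment (600), Gasket loosening (400), Cable leakage (648) → 5.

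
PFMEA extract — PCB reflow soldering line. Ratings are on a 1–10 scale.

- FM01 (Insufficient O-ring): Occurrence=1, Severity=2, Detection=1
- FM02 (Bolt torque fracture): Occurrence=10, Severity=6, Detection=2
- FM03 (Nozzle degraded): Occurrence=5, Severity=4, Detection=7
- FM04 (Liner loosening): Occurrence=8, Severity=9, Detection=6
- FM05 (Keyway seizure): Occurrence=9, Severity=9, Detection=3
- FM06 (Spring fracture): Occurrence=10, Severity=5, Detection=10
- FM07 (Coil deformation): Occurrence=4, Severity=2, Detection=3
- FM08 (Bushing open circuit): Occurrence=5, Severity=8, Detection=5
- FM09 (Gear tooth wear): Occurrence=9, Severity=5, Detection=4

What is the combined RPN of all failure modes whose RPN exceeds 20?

1839

RPN = Severity × Occurrence × Detection:
  FM01: 2 × 1 × 1 = 2
  FM02: 6 × 10 × 2 = 120
  FM03: 4 × 5 × 7 = 140
  FM04: 9 × 8 × 6 = 432
  FM05: 9 × 9 × 3 = 243
  FM06: 5 × 10 × 10 = 500
  FM07: 2 × 4 × 3 = 24
  FM08: 8 × 5 × 5 = 200
  FM09: 5 × 9 × 4 = 180
RPN > 20: FM02 (120), FM03 (140), FM04 (432), FM05 (243), FM06 (500), FM07 (24), FM08 (200), FM09 (180).
Sum: 120 + 140 + 432 + 243 + 500 + 24 + 200 + 180 = 1839.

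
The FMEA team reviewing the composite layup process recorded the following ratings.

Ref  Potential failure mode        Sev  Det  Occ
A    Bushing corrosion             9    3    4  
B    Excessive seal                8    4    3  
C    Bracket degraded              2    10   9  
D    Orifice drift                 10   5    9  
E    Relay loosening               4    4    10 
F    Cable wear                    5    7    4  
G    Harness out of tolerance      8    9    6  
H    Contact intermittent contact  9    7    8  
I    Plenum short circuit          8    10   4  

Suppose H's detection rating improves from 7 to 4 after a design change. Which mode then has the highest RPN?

RPN = Severity × Occurrence × Detection:
  A: 9 × 4 × 3 = 108
  B: 8 × 3 × 4 = 96
  C: 2 × 9 × 10 = 180
  D: 10 × 9 × 5 = 450
  E: 4 × 10 × 4 = 160
  F: 5 × 4 × 7 = 140
  G: 8 × 6 × 9 = 432
  H: 9 × 8 × 7 = 504
  I: 8 × 4 × 10 = 320
After action: H → 9 × 8 × 4 = 288.
Revised RPNs: D=450, G=432, I=320, H=288, C=180, E=160, F=140, A=108, B=96.
Highest is now D (450).

D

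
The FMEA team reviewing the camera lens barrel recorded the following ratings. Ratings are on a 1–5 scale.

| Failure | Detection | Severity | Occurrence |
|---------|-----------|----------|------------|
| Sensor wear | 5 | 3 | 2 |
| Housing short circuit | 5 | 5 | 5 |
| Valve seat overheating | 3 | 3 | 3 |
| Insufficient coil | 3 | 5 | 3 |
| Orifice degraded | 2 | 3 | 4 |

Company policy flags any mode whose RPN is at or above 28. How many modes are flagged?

3

RPN = Severity × Occurrence × Detection:
  Sensor wear: 3 × 2 × 5 = 30
  Housing short circuit: 5 × 5 × 5 = 125
  Valve seat overheating: 3 × 3 × 3 = 27
  Insufficient coil: 5 × 3 × 3 = 45
  Orifice degraded: 3 × 4 × 2 = 24
Modes with RPN ≥ 28: Sensor wear (30), Housing short circuit (125), Insufficient coil (45) → 3.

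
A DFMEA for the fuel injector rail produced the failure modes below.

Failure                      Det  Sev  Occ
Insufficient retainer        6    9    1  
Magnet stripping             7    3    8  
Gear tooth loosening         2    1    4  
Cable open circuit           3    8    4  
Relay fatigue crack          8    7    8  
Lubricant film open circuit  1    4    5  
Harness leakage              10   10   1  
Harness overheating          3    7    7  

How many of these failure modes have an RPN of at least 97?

RPN = Severity × Occurrence × Detection:
  Insufficient retainer: 9 × 1 × 6 = 54
  Magnet stripping: 3 × 8 × 7 = 168
  Gear tooth loosening: 1 × 4 × 2 = 8
  Cable open circuit: 8 × 4 × 3 = 96
  Relay fatigue crack: 7 × 8 × 8 = 448
  Lubricant film open circuit: 4 × 5 × 1 = 20
  Harness leakage: 10 × 1 × 10 = 100
  Harness overheating: 7 × 7 × 3 = 147
Modes with RPN ≥ 97: Magnet stripping (168), Relay fatigue crack (448), Harness leakage (100), Harness overheating (147) → 4.

4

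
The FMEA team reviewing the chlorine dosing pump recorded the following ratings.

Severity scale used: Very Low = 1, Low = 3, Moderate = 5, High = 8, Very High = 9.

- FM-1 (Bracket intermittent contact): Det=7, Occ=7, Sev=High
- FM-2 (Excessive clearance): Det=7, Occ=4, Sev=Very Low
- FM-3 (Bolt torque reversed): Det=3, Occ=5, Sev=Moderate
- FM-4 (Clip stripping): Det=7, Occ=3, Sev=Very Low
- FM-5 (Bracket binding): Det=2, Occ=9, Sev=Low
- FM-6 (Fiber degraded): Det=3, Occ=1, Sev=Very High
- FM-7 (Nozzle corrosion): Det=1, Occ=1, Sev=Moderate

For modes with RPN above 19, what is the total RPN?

597

RPN = Severity × Occurrence × Detection:
  FM-1: 8 × 7 × 7 = 392
  FM-2: 1 × 4 × 7 = 28
  FM-3: 5 × 5 × 3 = 75
  FM-4: 1 × 3 × 7 = 21
  FM-5: 3 × 9 × 2 = 54
  FM-6: 9 × 1 × 3 = 27
  FM-7: 5 × 1 × 1 = 5
RPN > 19: FM-1 (392), FM-2 (28), FM-3 (75), FM-4 (21), FM-5 (54), FM-6 (27).
Sum: 392 + 28 + 75 + 21 + 54 + 27 = 597.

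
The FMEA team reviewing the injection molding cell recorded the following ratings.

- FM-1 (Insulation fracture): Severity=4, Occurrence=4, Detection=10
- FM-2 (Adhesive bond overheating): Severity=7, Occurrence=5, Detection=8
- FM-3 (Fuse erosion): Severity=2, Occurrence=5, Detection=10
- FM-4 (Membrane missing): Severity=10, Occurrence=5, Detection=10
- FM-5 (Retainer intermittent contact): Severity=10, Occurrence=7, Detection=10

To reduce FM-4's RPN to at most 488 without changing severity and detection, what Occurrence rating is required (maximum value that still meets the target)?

FM-4: S=10, O=5, D=10 → current RPN = 500.
Fixed product = 100. Need 100 × O ≤ 488, so O ≤ 488/100 = 4.88.
Maximum integer Occurrence rating = 4 (gives RPN 400; O=5 would give 500 > 488).

4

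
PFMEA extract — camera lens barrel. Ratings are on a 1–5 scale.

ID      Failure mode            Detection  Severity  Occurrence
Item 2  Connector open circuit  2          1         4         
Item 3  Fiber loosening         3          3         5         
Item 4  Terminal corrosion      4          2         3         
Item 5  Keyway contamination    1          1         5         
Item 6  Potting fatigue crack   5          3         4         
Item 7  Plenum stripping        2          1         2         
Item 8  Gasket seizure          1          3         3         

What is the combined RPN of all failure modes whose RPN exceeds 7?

146

RPN = Severity × Occurrence × Detection:
  Item 2: 1 × 4 × 2 = 8
  Item 3: 3 × 5 × 3 = 45
  Item 4: 2 × 3 × 4 = 24
  Item 5: 1 × 5 × 1 = 5
  Item 6: 3 × 4 × 5 = 60
  Item 7: 1 × 2 × 2 = 4
  Item 8: 3 × 3 × 1 = 9
RPN > 7: Item 2 (8), Item 3 (45), Item 4 (24), Item 6 (60), Item 8 (9).
Sum: 8 + 45 + 24 + 60 + 9 = 146.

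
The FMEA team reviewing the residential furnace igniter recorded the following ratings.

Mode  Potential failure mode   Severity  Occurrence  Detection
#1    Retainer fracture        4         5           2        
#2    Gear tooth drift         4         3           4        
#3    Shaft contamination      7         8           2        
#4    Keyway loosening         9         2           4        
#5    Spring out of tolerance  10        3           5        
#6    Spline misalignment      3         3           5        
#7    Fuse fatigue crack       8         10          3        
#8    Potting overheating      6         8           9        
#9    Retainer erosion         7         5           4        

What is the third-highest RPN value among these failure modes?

150

RPN = Severity × Occurrence × Detection:
  #1: 4 × 5 × 2 = 40
  #2: 4 × 3 × 4 = 48
  #3: 7 × 8 × 2 = 112
  #4: 9 × 2 × 4 = 72
  #5: 10 × 3 × 5 = 150
  #6: 3 × 3 × 5 = 45
  #7: 8 × 10 × 3 = 240
  #8: 6 × 8 × 9 = 432
  #9: 7 × 5 × 4 = 140
Sorted descending: 432, 240, 150, 140, 112, 72, 48, 45, 40.
The third-highest RPN is 150 (#5).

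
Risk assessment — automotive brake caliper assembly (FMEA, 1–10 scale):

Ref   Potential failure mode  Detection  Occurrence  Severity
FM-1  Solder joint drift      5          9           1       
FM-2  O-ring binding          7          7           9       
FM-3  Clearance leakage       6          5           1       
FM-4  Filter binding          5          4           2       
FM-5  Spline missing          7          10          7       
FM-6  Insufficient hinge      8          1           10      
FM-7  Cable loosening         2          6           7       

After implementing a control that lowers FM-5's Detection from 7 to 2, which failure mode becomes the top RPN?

FM-2

RPN = Severity × Occurrence × Detection:
  FM-1: 1 × 9 × 5 = 45
  FM-2: 9 × 7 × 7 = 441
  FM-3: 1 × 5 × 6 = 30
  FM-4: 2 × 4 × 5 = 40
  FM-5: 7 × 10 × 7 = 490
  FM-6: 10 × 1 × 8 = 80
  FM-7: 7 × 6 × 2 = 84
After action: FM-5 → 7 × 10 × 2 = 140.
Revised RPNs: FM-2=441, FM-5=140, FM-7=84, FM-6=80, FM-1=45, FM-4=40, FM-3=30.
Highest is now FM-2 (441).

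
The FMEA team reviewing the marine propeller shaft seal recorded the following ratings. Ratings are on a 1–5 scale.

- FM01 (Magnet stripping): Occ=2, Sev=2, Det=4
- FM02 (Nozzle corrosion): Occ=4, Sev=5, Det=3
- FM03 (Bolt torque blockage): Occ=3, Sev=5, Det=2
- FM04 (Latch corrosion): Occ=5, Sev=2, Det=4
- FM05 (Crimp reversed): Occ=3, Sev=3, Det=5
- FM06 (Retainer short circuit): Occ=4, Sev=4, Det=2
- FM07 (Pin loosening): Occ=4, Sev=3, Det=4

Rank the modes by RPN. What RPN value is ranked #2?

48

RPN = Severity × Occurrence × Detection:
  FM01: 2 × 2 × 4 = 16
  FM02: 5 × 4 × 3 = 60
  FM03: 5 × 3 × 2 = 30
  FM04: 2 × 5 × 4 = 40
  FM05: 3 × 3 × 5 = 45
  FM06: 4 × 4 × 2 = 32
  FM07: 3 × 4 × 4 = 48
Sorted descending: 60, 48, 45, 40, 32, 30, 16.
The second-highest RPN is 48 (FM07).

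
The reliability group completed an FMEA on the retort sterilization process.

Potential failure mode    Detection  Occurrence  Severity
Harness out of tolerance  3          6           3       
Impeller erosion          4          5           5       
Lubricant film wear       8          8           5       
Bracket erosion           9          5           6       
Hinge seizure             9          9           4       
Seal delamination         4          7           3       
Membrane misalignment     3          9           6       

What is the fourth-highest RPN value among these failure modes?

RPN = Severity × Occurrence × Detection:
  Harness out of tolerance: 3 × 6 × 3 = 54
  Impeller erosion: 5 × 5 × 4 = 100
  Lubricant film wear: 5 × 8 × 8 = 320
  Bracket erosion: 6 × 5 × 9 = 270
  Hinge seizure: 4 × 9 × 9 = 324
  Seal delamination: 3 × 7 × 4 = 84
  Membrane misalignment: 6 × 9 × 3 = 162
Sorted descending: 324, 320, 270, 162, 100, 84, 54.
The fourth-highest RPN is 162 (Membrane misalignment).

162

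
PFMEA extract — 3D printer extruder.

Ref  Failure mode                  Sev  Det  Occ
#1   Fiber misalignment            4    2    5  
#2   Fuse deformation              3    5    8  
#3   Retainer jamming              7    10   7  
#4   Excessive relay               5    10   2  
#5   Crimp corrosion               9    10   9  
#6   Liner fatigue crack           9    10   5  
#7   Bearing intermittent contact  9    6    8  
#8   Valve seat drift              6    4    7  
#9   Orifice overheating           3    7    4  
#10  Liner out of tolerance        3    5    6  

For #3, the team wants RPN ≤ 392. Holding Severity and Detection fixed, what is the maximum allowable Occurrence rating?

5

#3: S=7, O=7, D=10 → current RPN = 490.
Fixed product = 70. Need 70 × O ≤ 392, so O ≤ 392/70 = 5.60.
Maximum integer Occurrence rating = 5 (gives RPN 350; O=6 would give 420 > 392).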